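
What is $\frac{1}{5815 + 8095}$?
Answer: $\frac{1}{13910} \approx 7.1891 \cdot 10^{-5}$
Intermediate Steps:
$\frac{1}{5815 + 8095} = \frac{1}{13910}$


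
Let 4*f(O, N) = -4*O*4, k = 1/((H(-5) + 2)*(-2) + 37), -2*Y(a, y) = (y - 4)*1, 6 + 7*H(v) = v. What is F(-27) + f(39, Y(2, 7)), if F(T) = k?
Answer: -39461/253 ≈ -155.97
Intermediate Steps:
H(v) = -6/7 + v/7
Y(a, y) = 2 - y/2 (Y(a, y) = -(y - 4)/2 = -(-4 + y)/2 = 2 - y/2)
k = 7/253 (k = 1/(((-6/7 + (⅐)*(-5)) + 2)*(-2) + 37) = 1/(((-6/7 - 5/7) + 2)*(-2) + 37) = 1/((-11/7 + 2)*(-2) + 37) = 1/((3/7)*(-2) + 37) = 1/(-6/7 + 37) = 1/(253/7) = 7/253 ≈ 0.027668)
F(T) = 7/253
f(O, N) = -4*O (f(O, N) = (-4*O*4)/4 = (-16*O)/4 = -4*O)
F(-27) + f(39, Y(2, 7)) = 7/253 - 4*39 = 7/253 - 156 = -39461/253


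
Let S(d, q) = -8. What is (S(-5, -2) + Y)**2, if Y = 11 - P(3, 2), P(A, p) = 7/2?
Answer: 1/4 ≈ 0.25000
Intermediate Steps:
P(A, p) = 7/2 (P(A, p) = 7*(1/2) = 7/2)
Y = 15/2 (Y = 11 - 1*7/2 = 11 - 7/2 = 15/2 ≈ 7.5000)
(S(-5, -2) + Y)**2 = (-8 + 15/2)**2 = (-1/2)**2 = 1/4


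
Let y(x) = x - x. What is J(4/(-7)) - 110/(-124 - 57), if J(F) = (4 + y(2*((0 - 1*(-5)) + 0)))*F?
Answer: -2126/1267 ≈ -1.6780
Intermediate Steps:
y(x) = 0
J(F) = 4*F (J(F) = (4 + 0)*F = 4*F)
J(4/(-7)) - 110/(-124 - 57) = 4*(4/(-7)) - 110/(-124 - 57) = 4*(4*(-⅐)) - 110/(-181) = 4*(-4/7) - 110*(-1/181) = -16/7 + 110/181 = -2126/1267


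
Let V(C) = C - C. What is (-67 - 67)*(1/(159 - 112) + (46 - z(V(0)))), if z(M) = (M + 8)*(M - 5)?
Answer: -541762/47 ≈ -11527.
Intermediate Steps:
V(C) = 0
z(M) = (-5 + M)*(8 + M) (z(M) = (8 + M)*(-5 + M) = (-5 + M)*(8 + M))
(-67 - 67)*(1/(159 - 112) + (46 - z(V(0)))) = (-67 - 67)*(1/(159 - 112) + (46 - (-40 + 0² + 3*0))) = -134*(1/47 + (46 - (-40 + 0 + 0))) = -134*(1/47 + (46 - 1*(-40))) = -134*(1/47 + (46 + 40)) = -134*(1/47 + 86) = -134*4043/47 = -541762/47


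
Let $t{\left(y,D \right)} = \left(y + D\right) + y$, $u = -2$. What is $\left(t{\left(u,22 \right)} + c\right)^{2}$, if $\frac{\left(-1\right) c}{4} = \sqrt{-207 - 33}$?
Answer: $-3516 - 576 i \sqrt{15} \approx -3516.0 - 2230.8 i$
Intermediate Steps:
$t{\left(y,D \right)} = D + 2 y$ ($t{\left(y,D \right)} = \left(D + y\right) + y = D + 2 y$)
$c = - 16 i \sqrt{15}$ ($c = - 4 \sqrt{-207 - 33} = - 4 \sqrt{-240} = - 4 \cdot 4 i \sqrt{15} = - 16 i \sqrt{15} \approx - 61.968 i$)
$\left(t{\left(u,22 \right)} + c\right)^{2} = \left(\left(22 + 2 \left(-2\right)\right) - 16 i \sqrt{15}\right)^{2} = \left(\left(22 - 4\right) - 16 i \sqrt{15}\right)^{2} = \left(18 - 16 i \sqrt{15}\right)^{2}$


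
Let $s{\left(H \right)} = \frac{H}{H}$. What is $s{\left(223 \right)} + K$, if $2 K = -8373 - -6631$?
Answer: $-870$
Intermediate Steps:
$s{\left(H \right)} = 1$
$K = -871$ ($K = \frac{-8373 - -6631}{2} = \frac{-8373 + 6631}{2} = \frac{1}{2} \left(-1742\right) = -871$)
$s{\left(223 \right)} + K = 1 - 871 = -870$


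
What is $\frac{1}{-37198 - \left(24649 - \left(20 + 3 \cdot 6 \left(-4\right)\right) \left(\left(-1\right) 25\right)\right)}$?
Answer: $- \frac{1}{60547} \approx -1.6516 \cdot 10^{-5}$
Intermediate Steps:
$\frac{1}{-37198 - \left(24649 - \left(20 + 3 \cdot 6 \left(-4\right)\right) \left(\left(-1\right) 25\right)\right)} = \frac{1}{-37198 - \left(24649 - \left(20 + 18 \left(-4\right)\right) \left(-25\right)\right)} = \frac{1}{-37198 - \left(24649 - \left(20 - 72\right) \left(-25\right)\right)} = \frac{1}{-37198 - 23349} = \frac{1}{-60547} = - \frac{1}{60547}$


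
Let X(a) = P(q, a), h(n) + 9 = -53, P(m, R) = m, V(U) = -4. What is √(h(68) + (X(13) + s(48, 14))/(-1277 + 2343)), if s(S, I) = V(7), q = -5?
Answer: 7*I*√1438034/1066 ≈ 7.8745*I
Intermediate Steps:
h(n) = -62 (h(n) = -9 - 53 = -62)
X(a) = -5
s(S, I) = -4
√(h(68) + (X(13) + s(48, 14))/(-1277 + 2343)) = √(-62 + (-5 - 4)/(-1277 + 2343)) = √(-62 - 9/1066) = √(-66101/1066) = 7*I*√1438034/1066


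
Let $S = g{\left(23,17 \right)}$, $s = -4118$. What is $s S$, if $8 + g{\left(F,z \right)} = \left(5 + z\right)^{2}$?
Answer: $-1960168$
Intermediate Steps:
$g{\left(F,z \right)} = -8 + \left(5 + z\right)^{2}$
$S = 476$ ($S = -8 + \left(5 + 17\right)^{2} = -8 + 22^{2} = -8 + 484 = 476$)
$s S = \left(-4118\right) 476 = -1960168$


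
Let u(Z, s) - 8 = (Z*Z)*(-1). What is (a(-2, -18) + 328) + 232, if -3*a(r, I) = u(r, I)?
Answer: 1676/3 ≈ 558.67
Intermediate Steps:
u(Z, s) = 8 - Z**2 (u(Z, s) = 8 + (Z*Z)*(-1) = 8 + Z**2*(-1) = 8 - Z**2)
a(r, I) = -8/3 + r**2/3 (a(r, I) = -(8 - r**2)/3 = -8/3 + r**2/3)
(a(-2, -18) + 328) + 232 = ((-8/3 + (1/3)*(-2)**2) + 328) + 232 = ((-8/3 + (1/3)*4) + 328) + 232 = ((-8/3 + 4/3) + 328) + 232 = (-4/3 + 328) + 232 = 980/3 + 232 = 1676/3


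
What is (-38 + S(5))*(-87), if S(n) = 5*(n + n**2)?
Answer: -9744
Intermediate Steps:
S(n) = 5*n + 5*n**2
(-38 + S(5))*(-87) = (-38 + 5*5*(1 + 5))*(-87) = (-38 + 5*5*6)*(-87) = (-38 + 150)*(-87) = 112*(-87) = -9744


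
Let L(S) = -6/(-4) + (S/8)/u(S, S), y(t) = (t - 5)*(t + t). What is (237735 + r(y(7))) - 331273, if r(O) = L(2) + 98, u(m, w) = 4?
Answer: -1495015/16 ≈ -93439.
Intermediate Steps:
y(t) = 2*t*(-5 + t) (y(t) = (-5 + t)*(2*t) = 2*t*(-5 + t))
L(S) = 3/2 + S/32 (L(S) = -6/(-4) + (S/8)/4 = -6*(-¼) + (S*(⅛))*(¼) = 3/2 + (S/8)*(¼) = 3/2 + S/32)
r(O) = 1593/16 (r(O) = (3/2 + (1/32)*2) + 98 = (3/2 + 1/16) + 98 = 25/16 + 98 = 1593/16)
(237735 + r(y(7))) - 331273 = (237735 + 1593/16) - 331273 = 3805353/16 - 331273 = -1495015/16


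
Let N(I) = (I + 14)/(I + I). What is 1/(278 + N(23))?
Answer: 46/12825 ≈ 0.0035867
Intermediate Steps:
N(I) = (14 + I)/(2*I) (N(I) = (14 + I)/((2*I)) = (14 + I)*(1/(2*I)) = (14 + I)/(2*I))
1/(278 + N(23)) = 1/(278 + (½)*(14 + 23)/23) = 1/(278 + (½)*(1/23)*37) = 1/(278 + 37/46) = 1/(12825/46) = 46/12825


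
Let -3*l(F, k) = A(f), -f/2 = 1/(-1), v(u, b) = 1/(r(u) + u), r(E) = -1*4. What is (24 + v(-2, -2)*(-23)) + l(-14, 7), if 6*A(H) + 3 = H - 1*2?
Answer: 28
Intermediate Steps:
r(E) = -4
v(u, b) = 1/(-4 + u)
f = 2 (f = -2/(-1) = -2*(-1) = 2)
A(H) = -⅚ + H/6 (A(H) = -½ + (H - 1*2)/6 = -½ + (H - 2)/6 = -½ + (-2 + H)/6 = -½ + (-⅓ + H/6) = -⅚ + H/6)
l(F, k) = ⅙ (l(F, k) = -(-⅚ + (⅙)*2)/3 = -(-⅚ + ⅓)/3 = -⅓*(-½) = ⅙)
(24 + v(-2, -2)*(-23)) + l(-14, 7) = (24 - 23/(-4 - 2)) + ⅙ = (24 - 23/(-6)) + ⅙ = (24 - ⅙*(-23)) + ⅙ = (24 + 23/6) + ⅙ = 167/6 + ⅙ = 28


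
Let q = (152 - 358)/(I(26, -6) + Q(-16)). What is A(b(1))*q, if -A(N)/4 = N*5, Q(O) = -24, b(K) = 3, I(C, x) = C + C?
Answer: 3090/7 ≈ 441.43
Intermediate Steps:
I(C, x) = 2*C
A(N) = -20*N (A(N) = -4*N*5 = -20*N)
q = -103/14 (q = (152 - 358)/(2*26 - 24) = -206/(52 - 24) = -206/28 = -206*1/28 = -103/14 ≈ -7.3571)
A(b(1))*q = -20*3*(-103/14) = -60*(-103/14) = 3090/7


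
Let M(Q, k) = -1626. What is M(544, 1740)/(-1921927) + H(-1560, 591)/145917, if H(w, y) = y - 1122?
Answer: -87031355/31160202451 ≈ -0.0027930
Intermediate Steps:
H(w, y) = -1122 + y
M(544, 1740)/(-1921927) + H(-1560, 591)/145917 = -1626/(-1921927) + (-1122 + 591)/145917 = -1626*(-1/1921927) - 531*1/145917 = 1626/1921927 - 59/16213 = -87031355/31160202451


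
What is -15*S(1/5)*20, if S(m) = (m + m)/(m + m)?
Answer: -300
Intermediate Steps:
S(m) = 1 (S(m) = (2*m)/((2*m)) = (2*m)*(1/(2*m)) = 1)
-15*S(1/5)*20 = -15*1*20 = -15*20 = -300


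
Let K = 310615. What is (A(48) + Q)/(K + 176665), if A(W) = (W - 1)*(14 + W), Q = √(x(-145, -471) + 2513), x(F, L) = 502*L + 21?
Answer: 1457/243640 + I*√58477/243640 ≈ 0.0059801 + 0.00099253*I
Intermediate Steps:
x(F, L) = 21 + 502*L
Q = 2*I*√58477 (Q = √((21 + 502*(-471)) + 2513) = √((21 - 236442) + 2513) = √(-236421 + 2513) = √(-233908) = 2*I*√58477 ≈ 483.64*I)
A(W) = (-1 + W)*(14 + W)
(A(48) + Q)/(K + 176665) = ((-14 + 48² + 13*48) + 2*I*√58477)/(310615 + 176665) = ((-14 + 2304 + 624) + 2*I*√58477)/487280 = (2914 + 2*I*√58477)*(1/487280) = 1457/243640 + I*√58477/243640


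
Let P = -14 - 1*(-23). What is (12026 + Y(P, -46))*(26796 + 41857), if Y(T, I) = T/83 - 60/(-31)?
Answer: 2124683822521/2573 ≈ 8.2576e+8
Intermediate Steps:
P = 9 (P = -14 + 23 = 9)
Y(T, I) = 60/31 + T/83 (Y(T, I) = T*(1/83) - 60*(-1/31) = T/83 + 60/31 = 60/31 + T/83)
(12026 + Y(P, -46))*(26796 + 41857) = (12026 + (60/31 + (1/83)*9))*(26796 + 41857) = (12026 + (60/31 + 9/83))*68653 = (12026 + 5259/2573)*68653 = (30948157/2573)*68653 = 2124683822521/2573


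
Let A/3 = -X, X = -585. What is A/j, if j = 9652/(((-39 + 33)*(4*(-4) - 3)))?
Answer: 5265/254 ≈ 20.728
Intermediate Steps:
A = 1755 (A = 3*(-1*(-585)) = 3*585 = 1755)
j = 254/3 (j = 9652/((-6*(-16 - 3))) = 9652/((-6*(-19))) = 9652/114 = 9652*(1/114) = 254/3 ≈ 84.667)
A/j = 1755/(254/3) = 1755*(3/254) = 5265/254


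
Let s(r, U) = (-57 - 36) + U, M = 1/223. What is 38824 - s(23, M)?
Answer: 8678490/223 ≈ 38917.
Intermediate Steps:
M = 1/223 ≈ 0.0044843
s(r, U) = -93 + U
38824 - s(23, M) = 38824 - (-93 + 1/223) = 38824 - 1*(-20738/223) = 38824 + 20738/223 = 8678490/223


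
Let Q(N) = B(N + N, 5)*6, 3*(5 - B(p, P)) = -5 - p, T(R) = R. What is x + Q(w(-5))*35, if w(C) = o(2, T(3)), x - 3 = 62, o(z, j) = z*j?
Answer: 2305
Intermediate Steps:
o(z, j) = j*z
x = 65 (x = 3 + 62 = 65)
B(p, P) = 20/3 + p/3 (B(p, P) = 5 - (-5 - p)/3 = 5 + (5/3 + p/3) = 20/3 + p/3)
w(C) = 6 (w(C) = 3*2 = 6)
Q(N) = 40 + 4*N (Q(N) = (20/3 + (N + N)/3)*6 = (20/3 + (2*N)/3)*6 = (20/3 + 2*N/3)*6 = 40 + 4*N)
x + Q(w(-5))*35 = 65 + (40 + 4*6)*35 = 65 + (40 + 24)*35 = 65 + 64*35 = 65 + 2240 = 2305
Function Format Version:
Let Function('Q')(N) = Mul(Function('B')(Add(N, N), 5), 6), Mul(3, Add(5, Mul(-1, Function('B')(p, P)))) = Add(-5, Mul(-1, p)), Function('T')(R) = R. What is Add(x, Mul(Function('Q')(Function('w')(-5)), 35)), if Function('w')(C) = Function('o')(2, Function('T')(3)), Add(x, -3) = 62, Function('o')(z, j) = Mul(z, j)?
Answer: 2305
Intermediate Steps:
Function('o')(z, j) = Mul(j, z)
x = 65 (x = Add(3, 62) = 65)
Function('B')(p, P) = Add(Rational(20, 3), Mul(Rational(1, 3), p)) (Function('B')(p, P) = Add(5, Mul(Rational(-1, 3), Add(-5, Mul(-1, p)))) = Add(5, Add(Rational(5, 3), Mul(Rational(1, 3), p))) = Add(Rational(20, 3), Mul(Rational(1, 3), p)))
Function('w')(C) = 6 (Function('w')(C) = Mul(3, 2) = 6)
Function('Q')(N) = Add(40, Mul(4, N)) (Function('Q')(N) = Mul(Add(Rational(20, 3), Mul(Rational(1, 3), Add(N, N))), 6) = Mul(Add(Rational(20, 3), Mul(Rational(1, 3), Mul(2, N))), 6) = Mul(Add(Rational(20, 3), Mul(Rational(2, 3), N)), 6) = Add(40, Mul(4, N)))
Add(x, Mul(Function('Q')(Function('w')(-5)), 35)) = Add(65, Mul(Add(40, Mul(4, 6)), 35)) = Add(65, Mul(Add(40, 24), 35)) = Add(65, Mul(64, 35)) = Add(65, 2240) = 2305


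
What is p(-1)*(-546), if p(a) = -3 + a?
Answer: 2184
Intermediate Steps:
p(-1)*(-546) = (-3 - 1)*(-546) = -4*(-546) = 2184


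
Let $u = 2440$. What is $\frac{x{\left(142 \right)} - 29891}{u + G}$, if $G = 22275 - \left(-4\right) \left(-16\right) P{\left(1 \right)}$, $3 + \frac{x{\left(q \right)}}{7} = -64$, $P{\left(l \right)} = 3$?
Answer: $- \frac{30360}{24523} \approx -1.238$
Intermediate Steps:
$x{\left(q \right)} = -469$ ($x{\left(q \right)} = -21 + 7 \left(-64\right) = -21 - 448 = -469$)
$G = 22083$ ($G = 22275 - \left(-4\right) \left(-16\right) 3 = 22275 - 64 \cdot 3 = 22275 - 192 = 22083$)
$\frac{x{\left(142 \right)} - 29891}{u + G} = \frac{-469 - 29891}{2440 + 22083} = - \frac{30360}{24523}$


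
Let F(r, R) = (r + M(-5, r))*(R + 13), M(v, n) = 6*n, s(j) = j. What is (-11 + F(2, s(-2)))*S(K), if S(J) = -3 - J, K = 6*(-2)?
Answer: 1287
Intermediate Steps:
F(r, R) = 7*r*(13 + R) (F(r, R) = (r + 6*r)*(R + 13) = (7*r)*(13 + R) = 7*r*(13 + R))
K = -12
(-11 + F(2, s(-2)))*S(K) = (-11 + 7*2*(13 - 2))*(-3 - 1*(-12)) = (-11 + 7*2*11)*(-3 + 12) = (-11 + 154)*9 = 143*9 = 1287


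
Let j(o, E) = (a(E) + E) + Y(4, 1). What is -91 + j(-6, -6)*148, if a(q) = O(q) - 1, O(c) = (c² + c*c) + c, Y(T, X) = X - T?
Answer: 8197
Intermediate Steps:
O(c) = c + 2*c² (O(c) = (c² + c²) + c = 2*c² + c = c + 2*c²)
a(q) = -1 + q*(1 + 2*q) (a(q) = q*(1 + 2*q) - 1 = -1 + q*(1 + 2*q))
j(o, E) = -4 + E + E*(1 + 2*E) (j(o, E) = ((-1 + E*(1 + 2*E)) + E) + (1 - 1*4) = (-1 + E + E*(1 + 2*E)) + (1 - 4) = (-1 + E + E*(1 + 2*E)) - 3 = -4 + E + E*(1 + 2*E))
-91 + j(-6, -6)*148 = -91 + (-4 + 2*(-6) + 2*(-6)²)*148 = -91 + (-4 - 12 + 2*36)*148 = -91 + (-4 - 12 + 72)*148 = -91 + 56*148 = -91 + 8288 = 8197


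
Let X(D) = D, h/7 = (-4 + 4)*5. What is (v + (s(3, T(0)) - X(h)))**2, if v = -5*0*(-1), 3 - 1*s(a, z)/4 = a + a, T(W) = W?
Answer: 144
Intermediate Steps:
h = 0 (h = 7*((-4 + 4)*5) = 7*(0*5) = 7*0 = 0)
s(a, z) = 12 - 8*a (s(a, z) = 12 - 4*(a + a) = 12 - 8*a)
v = 0 (v = 0*(-1) = 0)
(v + (s(3, T(0)) - X(h)))**2 = (0 + ((12 - 8*3) - 1*0))**2 = (0 + ((12 - 24) + 0))**2 = (0 + (-12 + 0))**2 = (0 - 12)**2 = (-12)**2 = 144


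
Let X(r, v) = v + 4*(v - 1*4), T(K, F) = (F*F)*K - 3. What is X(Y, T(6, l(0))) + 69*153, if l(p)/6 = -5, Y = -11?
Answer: 37526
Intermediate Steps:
l(p) = -30 (l(p) = 6*(-5) = -30)
T(K, F) = -3 + K*F² (T(K, F) = F²*K - 3 = K*F² - 3 = -3 + K*F²)
X(r, v) = -16 + 5*v (X(r, v) = v + 4*(v - 4) = v + 4*(-4 + v) = v + (-16 + 4*v) = -16 + 5*v)
X(Y, T(6, l(0))) + 69*153 = (-16 + 5*(-3 + 6*(-30)²)) + 69*153 = (-16 + 5*(-3 + 6*900)) + 10557 = (-16 + 5*(-3 + 5400)) + 10557 = (-16 + 5*5397) + 10557 = (-16 + 26985) + 10557 = 26969 + 10557 = 37526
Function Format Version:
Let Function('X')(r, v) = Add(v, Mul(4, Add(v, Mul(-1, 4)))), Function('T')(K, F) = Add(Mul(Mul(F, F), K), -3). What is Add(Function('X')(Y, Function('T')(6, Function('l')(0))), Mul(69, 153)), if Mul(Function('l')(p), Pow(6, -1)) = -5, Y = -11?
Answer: 37526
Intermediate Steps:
Function('l')(p) = -30 (Function('l')(p) = Mul(6, -5) = -30)
Function('T')(K, F) = Add(-3, Mul(K, Pow(F, 2))) (Function('T')(K, F) = Add(Mul(Pow(F, 2), K), -3) = Add(Mul(K, Pow(F, 2)), -3) = Add(-3, Mul(K, Pow(F, 2))))
Function('X')(r, v) = Add(-16, Mul(5, v)) (Function('X')(r, v) = Add(v, Mul(4, Add(v, -4))) = Add(v, Mul(4, Add(-4, v))) = Add(v, Add(-16, Mul(4, v))) = Add(-16, Mul(5, v)))
Add(Function('X')(Y, Function('T')(6, Function('l')(0))), Mul(69, 153)) = Add(Add(-16, Mul(5, Add(-3, Mul(6, Pow(-30, 2))))), Mul(69, 153)) = Add(Add(-16, Mul(5, Add(-3, Mul(6, 900)))), 10557) = Add(Add(-16, Mul(5, Add(-3, 5400))), 10557) = Add(Add(-16, Mul(5, 5397)), 10557) = Add(Add(-16, 26985), 10557) = Add(26969, 10557) = 37526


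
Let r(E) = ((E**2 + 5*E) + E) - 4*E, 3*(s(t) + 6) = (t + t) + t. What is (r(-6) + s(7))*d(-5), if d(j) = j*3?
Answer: -375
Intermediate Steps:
d(j) = 3*j
s(t) = -6 + t (s(t) = -6 + ((t + t) + t)/3 = -6 + (2*t + t)/3 = -6 + (3*t)/3 = -6 + t)
r(E) = E**2 + 2*E (r(E) = (E**2 + 6*E) - 4*E = E**2 + 2*E)
(r(-6) + s(7))*d(-5) = (-6*(2 - 6) + (-6 + 7))*(3*(-5)) = (-6*(-4) + 1)*(-15) = (24 + 1)*(-15) = 25*(-15) = -375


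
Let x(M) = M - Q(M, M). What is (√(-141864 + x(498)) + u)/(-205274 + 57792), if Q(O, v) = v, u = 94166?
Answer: -47083/73741 - I*√35466/73741 ≈ -0.63849 - 0.0025539*I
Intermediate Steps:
x(M) = 0 (x(M) = M - M = 0)
(√(-141864 + x(498)) + u)/(-205274 + 57792) = (√(-141864 + 0) + 94166)/(-205274 + 57792) = (√(-141864) + 94166)/(-147482) = (2*I*√35466 + 94166)*(-1/147482) = (94166 + 2*I*√35466)*(-1/147482) = -47083/73741 - I*√35466/73741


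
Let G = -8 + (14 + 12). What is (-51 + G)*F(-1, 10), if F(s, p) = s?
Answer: 33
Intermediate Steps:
G = 18 (G = -8 + 26 = 18)
(-51 + G)*F(-1, 10) = (-51 + 18)*(-1) = -33*(-1) = 33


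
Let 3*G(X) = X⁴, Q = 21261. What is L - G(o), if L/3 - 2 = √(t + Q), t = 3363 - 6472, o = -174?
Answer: -305545386 + 6*√4538 ≈ -3.0555e+8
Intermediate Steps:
t = -3109
G(X) = X⁴/3
L = 6 + 6*√4538 (L = 6 + 3*√(-3109 + 21261) = 6 + 3*√18152 = 6 + 3*(2*√4538) = 6 + 6*√4538 ≈ 410.19)
L - G(o) = (6 + 6*√4538) - (-174)⁴/3 = (6 + 6*√4538) - 916636176/3 = (6 + 6*√4538) - 1*305545392 = (6 + 6*√4538) - 305545392 = -305545386 + 6*√4538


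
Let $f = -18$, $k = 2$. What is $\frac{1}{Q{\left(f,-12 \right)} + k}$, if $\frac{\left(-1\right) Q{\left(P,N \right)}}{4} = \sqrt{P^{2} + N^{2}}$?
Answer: $- \frac{1}{3742} - \frac{6 \sqrt{13}}{1871} \approx -0.01183$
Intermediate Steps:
$Q{\left(P,N \right)} = - 4 \sqrt{N^{2} + P^{2}}$ ($Q{\left(P,N \right)} = - 4 \sqrt{P^{2} + N^{2}} = - 4 \sqrt{N^{2} + P^{2}}$)
$\frac{1}{Q{\left(f,-12 \right)} + k} = \frac{1}{- 4 \sqrt{\left(-12\right)^{2} + \left(-18\right)^{2}} + 2} = \frac{1}{- 4 \sqrt{144 + 324} + 2} = \frac{1}{- 4 \sqrt{468} + 2} = \frac{1}{- 4 \cdot 6 \sqrt{13} + 2} = \frac{1}{- 24 \sqrt{13} + 2} = \frac{1}{2 - 24 \sqrt{13}}$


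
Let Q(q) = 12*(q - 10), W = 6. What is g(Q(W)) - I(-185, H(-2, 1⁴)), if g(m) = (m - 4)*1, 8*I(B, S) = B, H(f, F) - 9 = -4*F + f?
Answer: -231/8 ≈ -28.875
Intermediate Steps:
H(f, F) = 9 + f - 4*F (H(f, F) = 9 + (-4*F + f) = 9 + (f - 4*F) = 9 + f - 4*F)
I(B, S) = B/8
Q(q) = -120 + 12*q (Q(q) = 12*(-10 + q) = -120 + 12*q)
g(m) = -4 + m (g(m) = (-4 + m)*1 = -4 + m)
g(Q(W)) - I(-185, H(-2, 1⁴)) = (-4 + (-120 + 12*6)) - (-185)/8 = (-4 + (-120 + 72)) - 1*(-185/8) = (-4 - 48) + 185/8 = -52 + 185/8 = -231/8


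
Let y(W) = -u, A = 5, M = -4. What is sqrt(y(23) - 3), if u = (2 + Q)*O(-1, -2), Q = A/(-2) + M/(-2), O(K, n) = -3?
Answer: sqrt(6)/2 ≈ 1.2247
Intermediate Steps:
Q = -1/2 (Q = 5/(-2) - 4/(-2) = 5*(-1/2) - 4*(-1/2) = -5/2 + 2 = -1/2 ≈ -0.50000)
u = -9/2 (u = (2 - 1/2)*(-3) = (3/2)*(-3) = -9/2 ≈ -4.5000)
y(W) = 9/2 (y(W) = -1*(-9/2) = 9/2)
sqrt(y(23) - 3) = sqrt(9/2 - 3) = sqrt(3/2) = sqrt(6)/2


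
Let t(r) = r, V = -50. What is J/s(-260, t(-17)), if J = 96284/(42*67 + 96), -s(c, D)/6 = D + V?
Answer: 24071/292455 ≈ 0.082307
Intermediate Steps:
s(c, D) = 300 - 6*D (s(c, D) = -6*(D - 50) = -6*(-50 + D) = 300 - 6*D)
J = 48142/1455 (J = 96284/(2814 + 96) = 96284/2910 = 96284*(1/2910) = 48142/1455 ≈ 33.087)
J/s(-260, t(-17)) = 48142/(1455*(300 - 6*(-17))) = 48142/(1455*(300 + 102)) = (48142/1455)/402 = (48142/1455)*(1/402) = 24071/292455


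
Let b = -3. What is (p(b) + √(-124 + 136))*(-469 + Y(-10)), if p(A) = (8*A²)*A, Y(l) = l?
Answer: 103464 - 958*√3 ≈ 1.0180e+5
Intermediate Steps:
p(A) = 8*A³
(p(b) + √(-124 + 136))*(-469 + Y(-10)) = (8*(-3)³ + √(-124 + 136))*(-469 - 10) = (8*(-27) + √12)*(-479) = (-216 + 2*√3)*(-479) = 103464 - 958*√3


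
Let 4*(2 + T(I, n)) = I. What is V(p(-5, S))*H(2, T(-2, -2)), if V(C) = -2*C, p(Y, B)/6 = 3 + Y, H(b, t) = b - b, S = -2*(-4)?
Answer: 0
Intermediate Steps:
T(I, n) = -2 + I/4
S = 8
H(b, t) = 0
p(Y, B) = 18 + 6*Y (p(Y, B) = 6*(3 + Y) = 18 + 6*Y)
V(p(-5, S))*H(2, T(-2, -2)) = -2*(18 + 6*(-5))*0 = -2*(18 - 30)*0 = -2*(-12)*0 = 24*0 = 0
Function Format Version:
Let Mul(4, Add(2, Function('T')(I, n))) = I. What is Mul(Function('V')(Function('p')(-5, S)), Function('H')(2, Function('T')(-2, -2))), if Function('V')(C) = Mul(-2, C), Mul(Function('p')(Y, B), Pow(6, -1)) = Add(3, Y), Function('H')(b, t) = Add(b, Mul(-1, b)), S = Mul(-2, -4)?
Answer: 0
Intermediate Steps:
Function('T')(I, n) = Add(-2, Mul(Rational(1, 4), I))
S = 8
Function('H')(b, t) = 0
Function('p')(Y, B) = Add(18, Mul(6, Y)) (Function('p')(Y, B) = Mul(6, Add(3, Y)) = Add(18, Mul(6, Y)))
Mul(Function('V')(Function('p')(-5, S)), Function('H')(2, Function('T')(-2, -2))) = Mul(Mul(-2, Add(18, Mul(6, -5))), 0) = Mul(Mul(-2, Add(18, -30)), 0) = Mul(Mul(-2, -12), 0) = Mul(24, 0) = 0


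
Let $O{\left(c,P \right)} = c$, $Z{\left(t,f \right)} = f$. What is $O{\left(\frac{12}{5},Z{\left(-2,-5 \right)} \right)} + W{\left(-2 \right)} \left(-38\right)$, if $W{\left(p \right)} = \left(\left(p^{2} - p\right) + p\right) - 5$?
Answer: $\frac{202}{5} \approx 40.4$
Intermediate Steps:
$W{\left(p \right)} = -5 + p^{2}$ ($W{\left(p \right)} = p^{2} - 5 = -5 + p^{2}$)
$O{\left(\frac{12}{5},Z{\left(-2,-5 \right)} \right)} + W{\left(-2 \right)} \left(-38\right) = \frac{12}{5} + \left(-5 + \left(-2\right)^{2}\right) \left(-38\right) = 12 \cdot \frac{1}{5} + \left(-5 + 4\right) \left(-38\right) = \frac{12}{5} - -38 = \frac{12}{5} + 38 = \frac{202}{5}$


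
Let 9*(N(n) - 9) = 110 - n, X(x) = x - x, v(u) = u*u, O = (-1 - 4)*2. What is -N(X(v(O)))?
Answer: -191/9 ≈ -21.222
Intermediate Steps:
O = -10 (O = -5*2 = -10)
v(u) = u²
X(x) = 0
N(n) = 191/9 - n/9 (N(n) = 9 + (110 - n)/9 = 9 + (110/9 - n/9) = 191/9 - n/9)
-N(X(v(O))) = -(191/9 - ⅑*0) = -(191/9 + 0) = -1*191/9 = -191/9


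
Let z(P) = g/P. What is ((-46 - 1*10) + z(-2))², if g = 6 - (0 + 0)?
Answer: 3481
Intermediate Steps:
g = 6 (g = 6 - 1*0 = 6 + 0 = 6)
z(P) = 6/P
((-46 - 1*10) + z(-2))² = ((-46 - 1*10) + 6/(-2))² = ((-46 - 10) + 6*(-½))² = (-56 - 3)² = (-59)² = 3481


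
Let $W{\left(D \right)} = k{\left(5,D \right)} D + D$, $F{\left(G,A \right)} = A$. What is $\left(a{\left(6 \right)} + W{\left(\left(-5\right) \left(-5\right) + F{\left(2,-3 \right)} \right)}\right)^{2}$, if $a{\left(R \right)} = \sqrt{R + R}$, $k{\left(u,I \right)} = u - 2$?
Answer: $7756 + 352 \sqrt{3} \approx 8365.7$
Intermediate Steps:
$k{\left(u,I \right)} = -2 + u$
$a{\left(R \right)} = \sqrt{2} \sqrt{R}$ ($a{\left(R \right)} = \sqrt{2 R} = \sqrt{2} \sqrt{R}$)
$W{\left(D \right)} = 4 D$ ($W{\left(D \right)} = \left(-2 + 5\right) D + D = 3 D + D = 4 D$)
$\left(a{\left(6 \right)} + W{\left(\left(-5\right) \left(-5\right) + F{\left(2,-3 \right)} \right)}\right)^{2} = \left(\sqrt{2} \sqrt{6} + 4 \left(\left(-5\right) \left(-5\right) - 3\right)\right)^{2} = \left(2 \sqrt{3} + 4 \left(25 - 3\right)\right)^{2} = \left(2 \sqrt{3} + 4 \cdot 22\right)^{2} = \left(2 \sqrt{3} + 88\right)^{2} = \left(88 + 2 \sqrt{3}\right)^{2}$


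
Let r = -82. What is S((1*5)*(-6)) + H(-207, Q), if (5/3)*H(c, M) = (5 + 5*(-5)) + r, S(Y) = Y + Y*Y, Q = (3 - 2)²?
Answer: 4044/5 ≈ 808.80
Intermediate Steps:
Q = 1 (Q = 1² = 1)
S(Y) = Y + Y²
H(c, M) = -306/5 (H(c, M) = 3*((5 + 5*(-5)) - 82)/5 = 3*((5 - 25) - 82)/5 = 3*(-20 - 82)/5 = (⅗)*(-102) = -306/5)
S((1*5)*(-6)) + H(-207, Q) = ((1*5)*(-6))*(1 + (1*5)*(-6)) - 306/5 = (5*(-6))*(1 + 5*(-6)) - 306/5 = -30*(1 - 30) - 306/5 = -30*(-29) - 306/5 = 870 - 306/5 = 4044/5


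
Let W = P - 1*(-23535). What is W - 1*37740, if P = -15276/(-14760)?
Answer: -17470877/1230 ≈ -14204.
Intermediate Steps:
P = 1273/1230 (P = -15276*(-1/14760) = 1273/1230 ≈ 1.0350)
W = 28949323/1230 (W = 1273/1230 - 1*(-23535) = 1273/1230 + 23535 = 28949323/1230 ≈ 23536.)
W - 1*37740 = 28949323/1230 - 1*37740 = 28949323/1230 - 37740 = -17470877/1230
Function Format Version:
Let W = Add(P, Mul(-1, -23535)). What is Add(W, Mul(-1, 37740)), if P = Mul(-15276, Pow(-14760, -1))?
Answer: Rational(-17470877, 1230) ≈ -14204.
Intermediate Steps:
P = Rational(1273, 1230) (P = Mul(-15276, Rational(-1, 14760)) = Rational(1273, 1230) ≈ 1.0350)
W = Rational(28949323, 1230) (W = Add(Rational(1273, 1230), Mul(-1, -23535)) = Add(Rational(1273, 1230), 23535) = Rational(28949323, 1230) ≈ 23536.)
Add(W, Mul(-1, 37740)) = Add(Rational(28949323, 1230), Mul(-1, 37740)) = Add(Rational(28949323, 1230), -37740) = Rational(-17470877, 1230)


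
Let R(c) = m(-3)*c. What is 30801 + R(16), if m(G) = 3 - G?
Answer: 30897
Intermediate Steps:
R(c) = 6*c (R(c) = (3 - 1*(-3))*c = (3 + 3)*c = 6*c)
30801 + R(16) = 30801 + 6*16 = 30801 + 96 = 30897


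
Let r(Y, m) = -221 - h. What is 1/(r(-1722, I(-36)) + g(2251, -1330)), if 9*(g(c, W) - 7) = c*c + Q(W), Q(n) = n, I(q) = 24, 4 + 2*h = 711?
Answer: 6/3373709 ≈ 1.7785e-6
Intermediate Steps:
h = 707/2 (h = -2 + (1/2)*711 = -2 + 711/2 = 707/2 ≈ 353.50)
r(Y, m) = -1149/2 (r(Y, m) = -221 - 1*707/2 = -221 - 707/2 = -1149/2)
g(c, W) = 7 + W/9 + c**2/9 (g(c, W) = 7 + (c*c + W)/9 = 7 + (c**2 + W)/9 = 7 + (W + c**2)/9 = 7 + (W/9 + c**2/9) = 7 + W/9 + c**2/9)
1/(r(-1722, I(-36)) + g(2251, -1330)) = 1/(-1149/2 + (7 + (1/9)*(-1330) + (1/9)*2251**2)) = 1/(-1149/2 + (7 - 1330/9 + (1/9)*5067001)) = 1/(-1149/2 + (7 - 1330/9 + 5067001/9)) = 1/(-1149/2 + 1688578/3) = 1/(3373709/6) = 6/3373709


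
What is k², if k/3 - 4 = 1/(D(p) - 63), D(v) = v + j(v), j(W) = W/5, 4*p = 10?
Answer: 57121/400 ≈ 142.80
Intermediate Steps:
p = 5/2 (p = (¼)*10 = 5/2 ≈ 2.5000)
j(W) = W/5 (j(W) = W*(⅕) = W/5)
D(v) = 6*v/5 (D(v) = v + v/5 = 6*v/5)
k = 239/20 (k = 12 + 3/((6/5)*(5/2) - 63) = 12 + 3/(3 - 63) = 12 + 3/(-60) = 12 + 3*(-1/60) = 12 - 1/20 = 239/20 ≈ 11.950)
k² = (239/20)² = 57121/400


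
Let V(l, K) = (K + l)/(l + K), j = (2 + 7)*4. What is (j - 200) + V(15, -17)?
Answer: -163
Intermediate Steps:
j = 36 (j = 9*4 = 36)
V(l, K) = 1 (V(l, K) = (K + l)/(K + l) = 1)
(j - 200) + V(15, -17) = (36 - 200) + 1 = -164 + 1 = -163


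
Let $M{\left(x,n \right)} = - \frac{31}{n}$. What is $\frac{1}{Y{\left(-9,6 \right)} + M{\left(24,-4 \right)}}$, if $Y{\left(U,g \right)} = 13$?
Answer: $\frac{4}{83} \approx 0.048193$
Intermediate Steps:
$\frac{1}{Y{\left(-9,6 \right)} + M{\left(24,-4 \right)}} = \frac{1}{13 - \frac{31}{-4}} = \frac{1}{13 - - \frac{31}{4}} = \frac{1}{13 + \frac{31}{4}} = \frac{1}{\frac{83}{4}} = \frac{4}{83}$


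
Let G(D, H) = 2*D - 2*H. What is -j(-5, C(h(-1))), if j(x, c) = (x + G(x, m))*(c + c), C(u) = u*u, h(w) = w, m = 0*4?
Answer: 30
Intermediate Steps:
m = 0
G(D, H) = -2*H + 2*D
C(u) = u²
j(x, c) = 6*c*x (j(x, c) = (x + (-2*0 + 2*x))*(c + c) = (x + (0 + 2*x))*(2*c) = (x + 2*x)*(2*c) = (3*x)*(2*c) = 6*c*x)
-j(-5, C(h(-1))) = -6*(-1)²*(-5) = -6*(-5) = -1*(-30) = 30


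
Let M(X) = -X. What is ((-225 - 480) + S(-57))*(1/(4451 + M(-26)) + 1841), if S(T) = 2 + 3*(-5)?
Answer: -5917869444/4477 ≈ -1.3218e+6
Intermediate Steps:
S(T) = -13 (S(T) = 2 - 15 = -13)
((-225 - 480) + S(-57))*(1/(4451 + M(-26)) + 1841) = ((-225 - 480) - 13)*(1/(4451 - 1*(-26)) + 1841) = (-705 - 13)*(1/(4451 + 26) + 1841) = -718*(1/4477 + 1841) = -718*8242158/4477 = -5917869444/4477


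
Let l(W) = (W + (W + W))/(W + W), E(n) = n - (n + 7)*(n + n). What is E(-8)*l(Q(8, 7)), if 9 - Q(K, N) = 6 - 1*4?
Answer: -36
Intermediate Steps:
Q(K, N) = 7 (Q(K, N) = 9 - (6 - 1*4) = 9 - (6 - 4) = 9 - 1*2 = 9 - 2 = 7)
E(n) = n - 2*n*(7 + n) (E(n) = n - (7 + n)*2*n = n - 2*n*(7 + n))
l(W) = 3/2 (l(W) = (W + 2*W)/((2*W)) = (3*W)*(1/(2*W)) = 3/2)
E(-8)*l(Q(8, 7)) = -1*(-8)*(13 + 2*(-8))*(3/2) = -1*(-8)*(13 - 16)*(3/2) = -1*(-8)*(-3)*(3/2) = -24*3/2 = -36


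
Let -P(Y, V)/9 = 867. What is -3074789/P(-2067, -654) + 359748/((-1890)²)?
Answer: 1255859728/3186225 ≈ 394.15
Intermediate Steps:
P(Y, V) = -7803 (P(Y, V) = -9*867 = -7803)
-3074789/P(-2067, -654) + 359748/((-1890)²) = -3074789/(-7803) + 359748/((-1890)²) = -3074789*(-1/7803) + 359748/3572100 = 3074789/7803 + 359748*(1/3572100) = 3074789/7803 + 3331/33075 = 1255859728/3186225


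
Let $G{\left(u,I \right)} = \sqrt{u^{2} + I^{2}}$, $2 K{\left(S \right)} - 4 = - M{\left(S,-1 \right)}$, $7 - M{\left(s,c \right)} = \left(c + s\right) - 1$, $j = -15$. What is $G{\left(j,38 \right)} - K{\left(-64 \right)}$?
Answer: $\frac{69}{2} + \sqrt{1669} \approx 75.353$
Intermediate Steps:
$M{\left(s,c \right)} = 8 - c - s$ ($M{\left(s,c \right)} = 7 - \left(\left(c + s\right) - 1\right) = 7 - \left(-1 + c + s\right) = 8 - c - s$)
$K{\left(S \right)} = - \frac{5}{2} + \frac{S}{2}$ ($K{\left(S \right)} = 2 + \frac{\left(-1\right) \left(8 - -1 - S\right)}{2} = 2 + \frac{\left(-1\right) \left(8 + 1 - S\right)}{2} = 2 + \frac{\left(-1\right) \left(9 - S\right)}{2} = 2 + \frac{-9 + S}{2} = 2 + \left(- \frac{9}{2} + \frac{S}{2}\right) = - \frac{5}{2} + \frac{S}{2}$)
$G{\left(u,I \right)} = \sqrt{I^{2} + u^{2}}$
$G{\left(j,38 \right)} - K{\left(-64 \right)} = \sqrt{38^{2} + \left(-15\right)^{2}} - \left(- \frac{5}{2} + \frac{1}{2} \left(-64\right)\right) = \sqrt{1444 + 225} - \left(- \frac{5}{2} - 32\right) = \sqrt{1669} - - \frac{69}{2} = \sqrt{1669} + \frac{69}{2} = \frac{69}{2} + \sqrt{1669}$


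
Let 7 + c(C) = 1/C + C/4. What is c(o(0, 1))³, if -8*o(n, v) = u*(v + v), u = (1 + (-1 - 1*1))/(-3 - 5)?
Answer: -124475734657/2097152 ≈ -59355.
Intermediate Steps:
u = ⅛ (u = (1 + (-1 - 1))/(-8) = (1 - 2)*(-⅛) = -1*(-⅛) = ⅛ ≈ 0.12500)
o(n, v) = -v/32 (o(n, v) = -(v + v)/64 = -2*v/64 = -v/32)
c(C) = -7 + 1/C + C/4 (c(C) = -7 + (1/C + C/4) = -7 + 1/C + C/4)
c(o(0, 1))³ = (-7 + 1/(-1/32*1) + (-1/32*1)/4)³ = (-7 + 1/(-1/32) + (¼)*(-1/32))³ = (-7 - 32 - 1/128)³ = (-4993/128)³ = -124475734657/2097152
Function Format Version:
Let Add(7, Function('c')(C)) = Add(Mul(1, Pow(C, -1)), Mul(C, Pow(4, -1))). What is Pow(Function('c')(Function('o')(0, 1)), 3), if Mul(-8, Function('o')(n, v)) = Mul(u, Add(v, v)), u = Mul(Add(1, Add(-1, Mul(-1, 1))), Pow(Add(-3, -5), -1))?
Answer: Rational(-124475734657, 2097152) ≈ -59355.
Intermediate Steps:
u = Rational(1, 8) (u = Mul(Add(1, Add(-1, -1)), Pow(-8, -1)) = Mul(Add(1, -2), Rational(-1, 8)) = Mul(-1, Rational(-1, 8)) = Rational(1, 8) ≈ 0.12500)
Function('o')(n, v) = Mul(Rational(-1, 32), v) (Function('o')(n, v) = Mul(Rational(-1, 8), Mul(Rational(1, 8), Add(v, v))) = Mul(Rational(-1, 8), Mul(Rational(1, 8), Mul(2, v))) = Mul(Rational(-1, 8), Mul(Rational(1, 4), v)) = Mul(Rational(-1, 32), v))
Function('c')(C) = Add(-7, Pow(C, -1), Mul(Rational(1, 4), C)) (Function('c')(C) = Add(-7, Add(Mul(1, Pow(C, -1)), Mul(C, Pow(4, -1)))) = Add(-7, Add(Pow(C, -1), Mul(C, Rational(1, 4)))) = Add(-7, Add(Pow(C, -1), Mul(Rational(1, 4), C))) = Add(-7, Pow(C, -1), Mul(Rational(1, 4), C)))
Pow(Function('c')(Function('o')(0, 1)), 3) = Pow(Add(-7, Pow(Mul(Rational(-1, 32), 1), -1), Mul(Rational(1, 4), Mul(Rational(-1, 32), 1))), 3) = Pow(Add(-7, Pow(Rational(-1, 32), -1), Mul(Rational(1, 4), Rational(-1, 32))), 3) = Pow(Add(-7, -32, Rational(-1, 128)), 3) = Pow(Rational(-4993, 128), 3) = Rational(-124475734657, 2097152)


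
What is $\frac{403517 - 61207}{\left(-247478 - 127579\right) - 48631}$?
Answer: $- \frac{171155}{211844} \approx -0.80793$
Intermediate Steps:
$\frac{403517 - 61207}{\left(-247478 - 127579\right) - 48631} = \frac{342310}{-375057 - 48631} = \frac{342310}{-423688} = 342310 \left(- \frac{1}{423688}\right) = - \frac{171155}{211844}$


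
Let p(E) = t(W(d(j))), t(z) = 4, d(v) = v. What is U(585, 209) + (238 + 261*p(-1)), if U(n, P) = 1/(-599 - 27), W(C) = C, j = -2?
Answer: 802531/626 ≈ 1282.0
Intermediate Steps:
p(E) = 4
U(n, P) = -1/626 (U(n, P) = 1/(-626) = -1/626)
U(585, 209) + (238 + 261*p(-1)) = -1/626 + (238 + 261*4) = -1/626 + (238 + 1044) = -1/626 + 1282 = 802531/626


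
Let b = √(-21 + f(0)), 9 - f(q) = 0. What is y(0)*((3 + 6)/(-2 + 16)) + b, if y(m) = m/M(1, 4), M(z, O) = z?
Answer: 2*I*√3 ≈ 3.4641*I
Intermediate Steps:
f(q) = 9 (f(q) = 9 - 1*0 = 9 + 0 = 9)
y(m) = m (y(m) = m/1 = m*1 = m)
b = 2*I*√3 (b = √(-21 + 9) = √(-12) = 2*I*√3 ≈ 3.4641*I)
y(0)*((3 + 6)/(-2 + 16)) + b = 0*((3 + 6)/(-2 + 16)) + 2*I*√3 = 0*(9/14) + 2*I*√3 = 0 + 2*I*√3 = 2*I*√3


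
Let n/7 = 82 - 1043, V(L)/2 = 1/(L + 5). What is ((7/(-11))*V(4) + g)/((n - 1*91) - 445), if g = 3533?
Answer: -349753/719037 ≈ -0.48642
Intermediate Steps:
V(L) = 2/(5 + L) (V(L) = 2/(L + 5) = 2/(5 + L))
n = -6727 (n = 7*(82 - 1043) = 7*(-961) = -6727)
((7/(-11))*V(4) + g)/((n - 1*91) - 445) = ((7/(-11))*(2/(5 + 4)) + 3533)/((-6727 - 1*91) - 445) = ((7*(-1/11))*(2/9) + 3533)/((-6727 - 91) - 445) = (-14/(11*9) + 3533)/(-6818 - 445) = (-7/11*2/9 + 3533)/(-7263) = (-14/99 + 3533)*(-1/7263) = (349753/99)*(-1/7263) = -349753/719037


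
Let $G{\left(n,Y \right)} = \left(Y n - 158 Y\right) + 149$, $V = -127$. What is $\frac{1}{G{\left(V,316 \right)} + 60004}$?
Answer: $- \frac{1}{29907} \approx -3.3437 \cdot 10^{-5}$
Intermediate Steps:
$G{\left(n,Y \right)} = 149 - 158 Y + Y n$ ($G{\left(n,Y \right)} = \left(- 158 Y + Y n\right) + 149 = 149 - 158 Y + Y n$)
$\frac{1}{G{\left(V,316 \right)} + 60004} = \frac{1}{\left(149 - 49928 + 316 \left(-127\right)\right) + 60004} = \frac{1}{\left(149 - 49928 - 40132\right) + 60004} = \frac{1}{-89911 + 60004} = \frac{1}{-29907} = - \frac{1}{29907}$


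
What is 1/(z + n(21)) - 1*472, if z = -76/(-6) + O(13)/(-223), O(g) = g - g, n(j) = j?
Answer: -47669/101 ≈ -471.97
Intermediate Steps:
O(g) = 0
z = 38/3 (z = -76/(-6) + 0/(-223) = -76*(-1/6) + 0*(-1/223) = 38/3 + 0 = 38/3 ≈ 12.667)
1/(z + n(21)) - 1*472 = 1/(38/3 + 21) - 1*472 = 1/(101/3) - 472 = 3/101 - 472 = -47669/101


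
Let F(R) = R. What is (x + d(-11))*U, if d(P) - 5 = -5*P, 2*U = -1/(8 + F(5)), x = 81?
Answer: -141/26 ≈ -5.4231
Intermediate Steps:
U = -1/26 (U = (-1/(8 + 5))/2 = (-1/13)/2 = (-1*1/13)/2 = (½)*(-1/13) = -1/26 ≈ -0.038462)
d(P) = 5 - 5*P
(x + d(-11))*U = (81 + (5 - 5*(-11)))*(-1/26) = (81 + (5 + 55))*(-1/26) = (81 + 60)*(-1/26) = 141*(-1/26) = -141/26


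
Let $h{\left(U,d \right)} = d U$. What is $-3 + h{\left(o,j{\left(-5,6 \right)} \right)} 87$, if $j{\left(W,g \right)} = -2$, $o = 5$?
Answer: $-873$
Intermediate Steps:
$h{\left(U,d \right)} = U d$
$-3 + h{\left(o,j{\left(-5,6 \right)} \right)} 87 = -3 + 5 \left(-2\right) 87 = -3 - 870 = -873$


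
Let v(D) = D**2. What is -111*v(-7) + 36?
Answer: -5403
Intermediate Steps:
-111*v(-7) + 36 = -111*(-7)**2 + 36 = -111*49 + 36 = -5439 + 36 = -5403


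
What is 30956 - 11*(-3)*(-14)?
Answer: 30494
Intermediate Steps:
30956 - 11*(-3)*(-14) = 30956 + 33*(-14) = 30956 - 462 = 30494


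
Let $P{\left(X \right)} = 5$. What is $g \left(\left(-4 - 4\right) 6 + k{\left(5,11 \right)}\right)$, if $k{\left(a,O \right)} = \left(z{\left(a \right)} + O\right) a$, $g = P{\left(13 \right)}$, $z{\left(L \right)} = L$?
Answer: $160$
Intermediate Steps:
$g = 5$
$k{\left(a,O \right)} = a \left(O + a\right)$ ($k{\left(a,O \right)} = \left(a + O\right) a = \left(O + a\right) a = a \left(O + a\right)$)
$g \left(\left(-4 - 4\right) 6 + k{\left(5,11 \right)}\right) = 5 \left(\left(-4 - 4\right) 6 + 5 \left(11 + 5\right)\right) = 5 \left(\left(-8\right) 6 + 5 \cdot 16\right) = 5 \left(-48 + 80\right) = 5 \cdot 32 = 160$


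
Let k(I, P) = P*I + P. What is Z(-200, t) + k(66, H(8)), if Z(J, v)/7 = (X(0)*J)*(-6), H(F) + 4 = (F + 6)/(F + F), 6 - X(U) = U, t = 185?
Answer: 401525/8 ≈ 50191.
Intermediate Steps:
X(U) = 6 - U
H(F) = -4 + (6 + F)/(2*F) (H(F) = -4 + (F + 6)/(F + F) = -4 + (6 + F)/((2*F)) = -4 + (6 + F)*(1/(2*F)) = -4 + (6 + F)/(2*F))
Z(J, v) = -252*J (Z(J, v) = 7*(((6 - 1*0)*J)*(-6)) = 7*(((6 + 0)*J)*(-6)) = 7*((6*J)*(-6)) = 7*(-36*J) = -252*J)
k(I, P) = P + I*P (k(I, P) = I*P + P = P + I*P)
Z(-200, t) + k(66, H(8)) = -252*(-200) + (-7/2 + 3/8)*(1 + 66) = 50400 + (-7/2 + 3*(⅛))*67 = 50400 + (-7/2 + 3/8)*67 = 50400 - 25/8*67 = 50400 - 1675/8 = 401525/8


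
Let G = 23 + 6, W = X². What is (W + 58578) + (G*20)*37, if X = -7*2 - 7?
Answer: 80479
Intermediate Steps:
X = -21 (X = -14 - 7 = -21)
W = 441 (W = (-21)² = 441)
G = 29
(W + 58578) + (G*20)*37 = (441 + 58578) + (29*20)*37 = 59019 + 580*37 = 59019 + 21460 = 80479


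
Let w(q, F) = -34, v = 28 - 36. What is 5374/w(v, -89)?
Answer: -2687/17 ≈ -158.06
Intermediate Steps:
v = -8
5374/w(v, -89) = 5374/(-34) = 5374*(-1/34) = -2687/17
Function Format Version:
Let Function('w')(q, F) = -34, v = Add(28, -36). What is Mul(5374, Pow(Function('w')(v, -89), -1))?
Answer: Rational(-2687, 17) ≈ -158.06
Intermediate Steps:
v = -8
Mul(5374, Pow(Function('w')(v, -89), -1)) = Mul(5374, Pow(-34, -1)) = Mul(5374, Rational(-1, 34)) = Rational(-2687, 17)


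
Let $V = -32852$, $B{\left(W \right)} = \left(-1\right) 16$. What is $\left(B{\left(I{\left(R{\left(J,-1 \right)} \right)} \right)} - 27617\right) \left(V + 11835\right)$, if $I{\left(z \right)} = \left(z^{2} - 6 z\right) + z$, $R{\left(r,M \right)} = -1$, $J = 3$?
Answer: $580762761$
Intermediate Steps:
$I{\left(z \right)} = z^{2} - 5 z$
$B{\left(W \right)} = -16$
$\left(B{\left(I{\left(R{\left(J,-1 \right)} \right)} \right)} - 27617\right) \left(V + 11835\right) = \left(-16 - 27617\right) \left(-32852 + 11835\right) = \left(-27633\right) \left(-21017\right) = 580762761$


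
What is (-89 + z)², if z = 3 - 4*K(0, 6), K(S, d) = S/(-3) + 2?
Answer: 8836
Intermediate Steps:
K(S, d) = 2 - S/3 (K(S, d) = S*(-⅓) + 2 = -S/3 + 2 = 2 - S/3)
z = -5 (z = 3 - 4*(2 - ⅓*0) = 3 - 4*(2 + 0) = 3 - 4*2 = 3 - 8 = -5)
(-89 + z)² = (-89 - 5)² = (-94)² = 8836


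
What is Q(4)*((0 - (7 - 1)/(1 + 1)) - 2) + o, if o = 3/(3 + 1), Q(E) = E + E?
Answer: -157/4 ≈ -39.250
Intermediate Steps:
Q(E) = 2*E
o = 3/4 ≈ 0.75000
Q(4)*((0 - (7 - 1)/(1 + 1)) - 2) + o = (2*4)*((0 - (7 - 1)/(1 + 1)) - 2) + 3/4 = 8*((0 - 6/2) - 2) + 3/4 = 8*((0 - 1*3) - 2) + 3/4 = 8*((0 - 3) - 2) + 3/4 = 8*(-3 - 2) + 3/4 = 8*(-5) + 3/4 = -40 + 3/4 = -157/4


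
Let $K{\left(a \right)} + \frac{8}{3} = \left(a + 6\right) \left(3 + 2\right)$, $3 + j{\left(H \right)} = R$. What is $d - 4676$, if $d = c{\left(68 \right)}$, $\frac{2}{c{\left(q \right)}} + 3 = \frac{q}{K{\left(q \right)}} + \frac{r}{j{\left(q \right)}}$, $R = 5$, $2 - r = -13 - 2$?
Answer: $- \frac{29292936}{6265} \approx -4675.6$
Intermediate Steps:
$r = 17$ ($r = 2 - \left(-13 - 2\right) = 2 - -15 = 2 + 15 = 17$)
$j{\left(H \right)} = 2$ ($j{\left(H \right)} = -3 + 5 = 2$)
$K{\left(a \right)} = \frac{82}{3} + 5 a$ ($K{\left(a \right)} = - \frac{8}{3} + \left(a + 6\right) \left(3 + 2\right) = - \frac{8}{3} + \left(6 + a\right) 5 = - \frac{8}{3} + \left(30 + 5 a\right) = \frac{82}{3} + 5 a$)
$c{\left(q \right)} = \frac{2}{\frac{11}{2} + \frac{q}{\frac{82}{3} + 5 q}}$ ($c{\left(q \right)} = \frac{2}{-3 + \left(\frac{q}{\frac{82}{3} + 5 q} + \frac{17}{2}\right)} = \frac{2}{-3 + \left(\frac{17}{2} + \frac{q}{\frac{82}{3} + 5 q}\right)} = \frac{2}{\frac{11}{2} + \frac{q}{\frac{82}{3} + 5 q}}$)
$d = \frac{2204}{6265}$ ($d = \frac{4 \left(82 + 15 \cdot 68\right)}{902 + 171 \cdot 68} = \frac{4 \left(82 + 1020\right)}{902 + 11628} = 4 \cdot \frac{1}{12530} \cdot 1102 = \frac{2204}{6265} \approx 0.3518$)
$d - 4676 = \frac{2204}{6265} - 4676 = - \frac{29292936}{6265}$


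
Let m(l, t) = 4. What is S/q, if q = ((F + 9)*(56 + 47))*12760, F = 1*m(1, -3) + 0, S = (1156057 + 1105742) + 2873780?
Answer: 5135579/17085640 ≈ 0.30058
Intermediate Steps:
S = 5135579 (S = 2261799 + 2873780 = 5135579)
F = 4 (F = 1*4 + 0 = 4 + 0 = 4)
q = 17085640 (q = ((4 + 9)*(56 + 47))*12760 = (13*103)*12760 = 1339*12760 = 17085640)
S/q = 5135579/17085640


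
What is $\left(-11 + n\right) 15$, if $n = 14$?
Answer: $45$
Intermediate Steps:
$\left(-11 + n\right) 15 = \left(-11 + 14\right) 15 = 3 \cdot 15 = 45$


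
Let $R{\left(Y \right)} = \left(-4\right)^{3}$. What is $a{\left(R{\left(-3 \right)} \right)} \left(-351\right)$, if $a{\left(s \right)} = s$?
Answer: $22464$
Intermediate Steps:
$R{\left(Y \right)} = -64$
$a{\left(R{\left(-3 \right)} \right)} \left(-351\right) = \left(-64\right) \left(-351\right) = 22464$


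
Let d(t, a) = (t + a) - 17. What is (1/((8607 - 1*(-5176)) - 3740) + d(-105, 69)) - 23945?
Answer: -241011913/10043 ≈ -23998.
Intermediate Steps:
d(t, a) = -17 + a + t (d(t, a) = (a + t) - 17 = -17 + a + t)
(1/((8607 - 1*(-5176)) - 3740) + d(-105, 69)) - 23945 = (1/((8607 - 1*(-5176)) - 3740) + (-17 + 69 - 105)) - 23945 = (1/((8607 + 5176) - 3740) - 53) - 23945 = (1/(13783 - 3740) - 53) - 23945 = (1/10043 - 53) - 23945 = -532278/10043 - 23945 = -241011913/10043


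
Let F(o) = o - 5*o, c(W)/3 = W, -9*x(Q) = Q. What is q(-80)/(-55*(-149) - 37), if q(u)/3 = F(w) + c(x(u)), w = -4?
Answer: 64/4079 ≈ 0.015690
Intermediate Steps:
x(Q) = -Q/9
c(W) = 3*W
F(o) = -4*o
q(u) = 48 - u (q(u) = 3*(-4*(-4) + 3*(-u/9)) = 3*(16 - u/3) = 48 - u)
q(-80)/(-55*(-149) - 37) = (48 - 1*(-80))/(-55*(-149) - 37) = (48 + 80)/(8195 - 37) = 128/8158 = 128*(1/8158) = 64/4079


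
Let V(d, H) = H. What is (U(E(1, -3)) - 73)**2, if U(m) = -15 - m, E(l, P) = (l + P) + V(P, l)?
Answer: 7569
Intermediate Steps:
E(l, P) = P + 2*l (E(l, P) = (l + P) + l = (P + l) + l = P + 2*l)
(U(E(1, -3)) - 73)**2 = ((-15 - (-3 + 2*1)) - 73)**2 = ((-15 - (-3 + 2)) - 73)**2 = ((-15 - 1*(-1)) - 73)**2 = ((-15 + 1) - 73)**2 = (-14 - 73)**2 = (-87)**2 = 7569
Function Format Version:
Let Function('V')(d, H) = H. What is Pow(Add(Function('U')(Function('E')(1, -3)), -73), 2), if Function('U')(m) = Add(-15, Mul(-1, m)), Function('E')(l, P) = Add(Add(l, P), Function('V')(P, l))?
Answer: 7569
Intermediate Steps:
Function('E')(l, P) = Add(P, Mul(2, l)) (Function('E')(l, P) = Add(Add(l, P), l) = Add(Add(P, l), l) = Add(P, Mul(2, l)))
Pow(Add(Function('U')(Function('E')(1, -3)), -73), 2) = Pow(Add(Add(-15, Mul(-1, Add(-3, Mul(2, 1)))), -73), 2) = Pow(Add(Add(-15, Mul(-1, Add(-3, 2))), -73), 2) = Pow(Add(Add(-15, Mul(-1, -1)), -73), 2) = Pow(Add(Add(-15, 1), -73), 2) = Pow(Add(-14, -73), 2) = Pow(-87, 2) = 7569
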